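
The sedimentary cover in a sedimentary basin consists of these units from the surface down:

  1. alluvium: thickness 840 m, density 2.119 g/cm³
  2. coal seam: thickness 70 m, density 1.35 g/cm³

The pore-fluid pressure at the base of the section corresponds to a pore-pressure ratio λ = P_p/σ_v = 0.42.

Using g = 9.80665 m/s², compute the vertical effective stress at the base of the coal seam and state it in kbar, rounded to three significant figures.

0.107 kbar

Overburden (lithostatic) stress σ_v:
alluvium: 2119 kg/m³ × 9.80665 m/s² × 840 m = 1.746×10^7 Pa = 17.46 MPa
coal seam: 1350 kg/m³ × 9.80665 m/s² × 70 m = 9.267×10^5 Pa = 0.9267 MPa
Total = 17.46 + 0.9267 = 18.382 MPa
Pore pressure P_p = λ·σ_v = 0.42 × 18.38 MPa = 7.721 MPa
Effective stress σ' = σ_v − P_p = 18.38 − 7.721 = 10.662 MPa = 0.10662 kbar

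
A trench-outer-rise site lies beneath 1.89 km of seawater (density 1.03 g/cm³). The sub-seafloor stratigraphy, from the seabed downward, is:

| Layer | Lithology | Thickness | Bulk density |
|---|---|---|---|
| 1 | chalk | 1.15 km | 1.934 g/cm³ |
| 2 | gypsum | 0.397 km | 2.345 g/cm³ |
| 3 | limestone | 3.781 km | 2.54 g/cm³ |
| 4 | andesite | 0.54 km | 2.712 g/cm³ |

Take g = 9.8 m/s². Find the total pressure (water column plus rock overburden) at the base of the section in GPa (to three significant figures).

seawater: 1030 kg/m³ × 9.8 m/s² × 1890 m = 1.908×10^7 Pa = 0.01908 GPa
chalk: 1934 kg/m³ × 9.8 m/s² × 1150 m = 2.180×10^7 Pa = 0.02180 GPa
gypsum: 2345 kg/m³ × 9.8 m/s² × 397 m = 9.123×10^6 Pa = 9.123×10^-3 GPa
limestone: 2540 kg/m³ × 9.8 m/s² × 3781 m = 9.412×10^7 Pa = 0.09412 GPa
andesite: 2712 kg/m³ × 9.8 m/s² × 540 m = 1.435×10^7 Pa = 0.01435 GPa
Total = 0.01908 + 0.02180 + 9.123×10^-3 + 0.09412 + 0.01435 = 0.15847 GPa

0.158 GPa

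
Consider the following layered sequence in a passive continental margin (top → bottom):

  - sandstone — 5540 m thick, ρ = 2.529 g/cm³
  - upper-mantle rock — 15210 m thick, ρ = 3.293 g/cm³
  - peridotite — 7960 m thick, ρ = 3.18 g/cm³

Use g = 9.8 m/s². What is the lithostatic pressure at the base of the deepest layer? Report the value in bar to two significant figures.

sandstone: 2529 kg/m³ × 9.8 m/s² × 5540 m = 1.373×10^8 Pa = 1373 bar
upper-mantle rock: 3293 kg/m³ × 9.8 m/s² × 15210 m = 4.908×10^8 Pa = 4908 bar
peridotite: 3180 kg/m³ × 9.8 m/s² × 7960 m = 2.481×10^8 Pa = 2481 bar
Total = 1373 + 4908 + 2481 = 8762.2 bar

8800 bar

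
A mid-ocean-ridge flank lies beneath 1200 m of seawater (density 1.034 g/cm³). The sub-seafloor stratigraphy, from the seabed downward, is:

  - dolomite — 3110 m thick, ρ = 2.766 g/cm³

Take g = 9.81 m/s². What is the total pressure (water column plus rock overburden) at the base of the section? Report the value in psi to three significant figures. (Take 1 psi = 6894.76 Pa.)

seawater: 1034 kg/m³ × 9.81 m/s² × 1200 m = 1.217×10^7 Pa = 1765 psi
dolomite: 2766 kg/m³ × 9.81 m/s² × 3110 m = 8.439×10^7 Pa = 12239 psi
Total = 1765 + 12239 = 14005 psi

14000 psi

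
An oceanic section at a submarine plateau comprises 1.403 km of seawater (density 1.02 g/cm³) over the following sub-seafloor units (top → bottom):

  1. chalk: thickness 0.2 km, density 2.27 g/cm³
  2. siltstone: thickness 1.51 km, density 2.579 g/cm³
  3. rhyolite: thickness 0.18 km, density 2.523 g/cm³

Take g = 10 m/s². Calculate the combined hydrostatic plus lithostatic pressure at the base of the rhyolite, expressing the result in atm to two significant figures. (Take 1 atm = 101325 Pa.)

620 atm

seawater: 1020 kg/m³ × 10 m/s² × 1403 m = 1.431×10^7 Pa = 141.2 atm
chalk: 2270 kg/m³ × 10 m/s² × 200 m = 4.540×10^6 Pa = 44.81 atm
siltstone: 2579 kg/m³ × 10 m/s² × 1510 m = 3.894×10^7 Pa = 384.3 atm
rhyolite: 2523 kg/m³ × 10 m/s² × 180 m = 4.541×10^6 Pa = 44.82 atm
Total = 141.2 + 44.81 + 384.3 + 44.82 = 615.20 atm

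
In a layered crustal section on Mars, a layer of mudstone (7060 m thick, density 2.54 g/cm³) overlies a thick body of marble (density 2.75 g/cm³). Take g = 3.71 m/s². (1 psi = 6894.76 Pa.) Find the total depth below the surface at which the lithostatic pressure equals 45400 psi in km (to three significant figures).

Pressure at base of upper layers: 2540×3.71×7060 = 6.653×10^7 Pa = 9649 psi
Remaining pressure to be supplied by marble: 3.130×10^8 − 6.653×10^7 = 2.465×10^8 Pa
Additional depth in marble = 2.465×10^8 Pa / (2750 kg/m³ × 3.71 m/s²) = 24160 m
Total depth = 7060 m + 24160 m = 31220 m
= 31.220 km

31.2 km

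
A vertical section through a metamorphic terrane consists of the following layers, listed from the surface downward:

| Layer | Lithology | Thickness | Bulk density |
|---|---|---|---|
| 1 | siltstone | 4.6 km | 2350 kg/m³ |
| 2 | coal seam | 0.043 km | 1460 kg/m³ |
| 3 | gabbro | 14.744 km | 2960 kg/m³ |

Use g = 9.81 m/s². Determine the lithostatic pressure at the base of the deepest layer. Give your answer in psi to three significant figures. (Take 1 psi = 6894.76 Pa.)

77600 psi

siltstone: 2350 kg/m³ × 9.81 m/s² × 4600 m = 1.060×10^8 Pa = 15381 psi
coal seam: 1460 kg/m³ × 9.81 m/s² × 43 m = 6.159×10^5 Pa = 89.32 psi
gabbro: 2960 kg/m³ × 9.81 m/s² × 14744 m = 4.281×10^8 Pa = 62095 psi
Total = 15381 + 89.32 + 62095 = 77565 psi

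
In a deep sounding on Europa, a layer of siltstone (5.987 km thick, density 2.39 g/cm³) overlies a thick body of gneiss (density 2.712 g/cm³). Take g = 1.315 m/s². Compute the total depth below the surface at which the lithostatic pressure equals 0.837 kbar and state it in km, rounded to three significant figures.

24.2 km

Pressure at base of upper layers: 2390×1.315×5987 = 1.882×10^7 Pa = 0.1882 kbar
Remaining pressure to be supplied by gneiss: 8.370×10^7 − 1.882×10^7 = 6.488×10^7 Pa
Additional depth in gneiss = 6.488×10^7 Pa / (2712 kg/m³ × 1.315 m/s²) = 18194 m
Total depth = 5987 m + 18194 m = 24181 m
= 24.181 km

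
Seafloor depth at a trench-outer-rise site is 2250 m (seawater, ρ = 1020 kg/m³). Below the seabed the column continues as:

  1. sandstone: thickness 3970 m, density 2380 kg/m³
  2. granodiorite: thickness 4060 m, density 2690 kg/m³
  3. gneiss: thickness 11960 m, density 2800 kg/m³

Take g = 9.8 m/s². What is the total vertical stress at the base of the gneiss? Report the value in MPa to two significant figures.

seawater: 1020 kg/m³ × 9.8 m/s² × 2250 m = 2.249×10^7 Pa = 22.49 MPa
sandstone: 2380 kg/m³ × 9.8 m/s² × 3970 m = 9.260×10^7 Pa = 92.60 MPa
granodiorite: 2690 kg/m³ × 9.8 m/s² × 4060 m = 1.070×10^8 Pa = 107.0 MPa
gneiss: 2800 kg/m³ × 9.8 m/s² × 11960 m = 3.282×10^8 Pa = 328.2 MPa
Total = 22.49 + 92.60 + 107.0 + 328.2 = 550.30 MPa

550 MPa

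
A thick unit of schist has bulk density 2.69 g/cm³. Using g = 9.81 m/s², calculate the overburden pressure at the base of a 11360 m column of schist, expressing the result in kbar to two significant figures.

schist: 2690 kg/m³ × 9.81 m/s² × 11360 m = 2.998×10^8 Pa = 2.998 kbar

3.0 kbar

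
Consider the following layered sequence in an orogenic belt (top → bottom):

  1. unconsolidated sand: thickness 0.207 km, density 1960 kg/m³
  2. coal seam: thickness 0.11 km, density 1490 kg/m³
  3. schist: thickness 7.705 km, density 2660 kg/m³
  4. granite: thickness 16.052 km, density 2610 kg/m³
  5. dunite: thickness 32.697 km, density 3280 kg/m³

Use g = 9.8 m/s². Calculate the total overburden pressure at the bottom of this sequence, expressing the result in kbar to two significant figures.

17 kbar

unconsolidated sand: 1960 kg/m³ × 9.8 m/s² × 207 m = 3.976×10^6 Pa = 0.03976 kbar
coal seam: 1490 kg/m³ × 9.8 m/s² × 110 m = 1.606×10^6 Pa = 0.01606 kbar
schist: 2660 kg/m³ × 9.8 m/s² × 7705 m = 2.009×10^8 Pa = 2.009 kbar
granite: 2610 kg/m³ × 9.8 m/s² × 16052 m = 4.106×10^8 Pa = 4.106 kbar
dunite: 3280 kg/m³ × 9.8 m/s² × 32697 m = 1.051×10^9 Pa = 10.51 kbar
Total = 0.03976 + 0.01606 + 2.009 + 4.106 + 10.51 = 16.680 kbar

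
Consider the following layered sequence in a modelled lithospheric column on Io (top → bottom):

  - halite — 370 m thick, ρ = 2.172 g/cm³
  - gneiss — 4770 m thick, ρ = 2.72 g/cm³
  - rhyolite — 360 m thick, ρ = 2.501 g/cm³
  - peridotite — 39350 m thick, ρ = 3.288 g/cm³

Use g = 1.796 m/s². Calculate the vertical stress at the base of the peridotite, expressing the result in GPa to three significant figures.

0.259 GPa

halite: 2172 kg/m³ × 1.796 m/s² × 370 m = 1.443×10^6 Pa = 1.443×10^-3 GPa
gneiss: 2720 kg/m³ × 1.796 m/s² × 4770 m = 2.330×10^7 Pa = 0.02330 GPa
rhyolite: 2501 kg/m³ × 1.796 m/s² × 360 m = 1.617×10^6 Pa = 1.617×10^-3 GPa
peridotite: 3288 kg/m³ × 1.796 m/s² × 39350 m = 2.324×10^8 Pa = 0.2324 GPa
Total = 1.443×10^-3 + 0.02330 + 1.617×10^-3 + 0.2324 = 0.25873 GPa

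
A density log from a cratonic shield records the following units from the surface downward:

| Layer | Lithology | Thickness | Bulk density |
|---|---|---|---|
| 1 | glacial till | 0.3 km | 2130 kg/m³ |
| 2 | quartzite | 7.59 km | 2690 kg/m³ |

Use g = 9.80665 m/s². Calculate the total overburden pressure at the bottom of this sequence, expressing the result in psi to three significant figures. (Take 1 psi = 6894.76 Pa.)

29900 psi

glacial till: 2130 kg/m³ × 9.80665 m/s² × 300 m = 6.266×10^6 Pa = 908.9 psi
quartzite: 2690 kg/m³ × 9.80665 m/s² × 7590 m = 2.002×10^8 Pa = 29040 psi
Total = 908.9 + 29040 = 29949 psi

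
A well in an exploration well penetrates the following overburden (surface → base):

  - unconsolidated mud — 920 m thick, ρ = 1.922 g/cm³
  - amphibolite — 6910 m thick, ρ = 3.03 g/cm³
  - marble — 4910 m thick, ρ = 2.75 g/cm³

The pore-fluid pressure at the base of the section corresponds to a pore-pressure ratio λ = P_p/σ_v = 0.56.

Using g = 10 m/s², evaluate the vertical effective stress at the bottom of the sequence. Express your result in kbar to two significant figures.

1.6 kbar

Overburden (lithostatic) stress σ_v:
unconsolidated mud: 1922 kg/m³ × 10 m/s² × 920 m = 1.768×10^7 Pa = 17.68 MPa
amphibolite: 3030 kg/m³ × 10 m/s² × 6910 m = 2.094×10^8 Pa = 209.4 MPa
marble: 2750 kg/m³ × 10 m/s² × 4910 m = 1.350×10^8 Pa = 135.0 MPa
Total = 17.68 + 209.4 + 135.0 = 362.08 MPa
Pore pressure P_p = λ·σ_v = 0.56 × 362.1 MPa = 202.8 MPa
Effective stress σ' = σ_v − P_p = 362.1 − 202.8 = 159.32 MPa = 1.5932 kbar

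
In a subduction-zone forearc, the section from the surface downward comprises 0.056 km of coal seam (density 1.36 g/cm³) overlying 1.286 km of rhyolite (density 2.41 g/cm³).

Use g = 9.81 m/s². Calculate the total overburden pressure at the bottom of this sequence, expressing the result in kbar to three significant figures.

0.312 kbar

coal seam: 1360 kg/m³ × 9.81 m/s² × 56 m = 7.471×10^5 Pa = 7.471×10^-3 kbar
rhyolite: 2410 kg/m³ × 9.81 m/s² × 1286 m = 3.040×10^7 Pa = 0.3040 kbar
Total = 7.471×10^-3 + 0.3040 = 0.31151 kbar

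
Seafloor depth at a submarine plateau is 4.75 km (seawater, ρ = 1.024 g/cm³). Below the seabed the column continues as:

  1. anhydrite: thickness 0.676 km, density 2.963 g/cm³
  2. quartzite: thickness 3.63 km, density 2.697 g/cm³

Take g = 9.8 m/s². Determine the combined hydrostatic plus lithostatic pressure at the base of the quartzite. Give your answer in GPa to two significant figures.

0.16 GPa

seawater: 1024 kg/m³ × 9.8 m/s² × 4750 m = 4.767×10^7 Pa = 0.04767 GPa
anhydrite: 2963 kg/m³ × 9.8 m/s² × 676 m = 1.963×10^7 Pa = 0.01963 GPa
quartzite: 2697 kg/m³ × 9.8 m/s² × 3630 m = 9.594×10^7 Pa = 0.09594 GPa
Total = 0.04767 + 0.01963 + 0.09594 = 0.16324 GPa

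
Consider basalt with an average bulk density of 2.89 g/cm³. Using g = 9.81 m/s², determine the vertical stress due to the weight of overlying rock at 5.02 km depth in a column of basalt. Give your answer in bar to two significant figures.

basalt: 2890 kg/m³ × 9.81 m/s² × 5020 m = 1.423×10^8 Pa = 1423 bar

1400 bar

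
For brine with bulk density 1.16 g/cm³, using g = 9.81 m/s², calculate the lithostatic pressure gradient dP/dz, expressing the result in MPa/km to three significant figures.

11.4 MPa/km

dP/dz = ρg = 1160 kg/m³ × 9.81 m/s² = 11380 Pa/m
= 11380 Pa/m × (1 MPa/km / 1000.0 Pa/m) = 11.380 MPa/km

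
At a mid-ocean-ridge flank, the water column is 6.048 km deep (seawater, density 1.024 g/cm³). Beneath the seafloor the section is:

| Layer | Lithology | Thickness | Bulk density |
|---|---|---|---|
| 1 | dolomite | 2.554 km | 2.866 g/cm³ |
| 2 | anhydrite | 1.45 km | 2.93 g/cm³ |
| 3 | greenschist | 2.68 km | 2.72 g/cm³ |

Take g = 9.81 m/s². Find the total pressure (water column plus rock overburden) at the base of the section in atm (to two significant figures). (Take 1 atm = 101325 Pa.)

2400 atm

seawater: 1024 kg/m³ × 9.81 m/s² × 6048 m = 6.075×10^7 Pa = 599.6 atm
dolomite: 2866 kg/m³ × 9.81 m/s² × 2554 m = 7.181×10^7 Pa = 708.7 atm
anhydrite: 2930 kg/m³ × 9.81 m/s² × 1450 m = 4.168×10^7 Pa = 411.3 atm
greenschist: 2720 kg/m³ × 9.81 m/s² × 2680 m = 7.151×10^7 Pa = 705.8 atm
Total = 599.6 + 708.7 + 411.3 + 705.8 = 2425.4 atm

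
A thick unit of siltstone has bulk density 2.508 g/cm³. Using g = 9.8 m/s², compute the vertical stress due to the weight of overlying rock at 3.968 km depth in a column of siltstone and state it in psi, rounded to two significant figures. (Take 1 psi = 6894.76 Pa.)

14000 psi

siltstone: 2508 kg/m³ × 9.8 m/s² × 3968 m = 9.753×10^7 Pa = 14145 psi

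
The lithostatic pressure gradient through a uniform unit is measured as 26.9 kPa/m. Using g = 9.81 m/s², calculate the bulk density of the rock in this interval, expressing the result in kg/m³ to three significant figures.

ρ = (dP/dz)/g = 26.9 kPa/m / 9.81 m/s² = 26900 Pa/m / 9.81 m/s² = 2742.1 kg/m³

2740 kg/m³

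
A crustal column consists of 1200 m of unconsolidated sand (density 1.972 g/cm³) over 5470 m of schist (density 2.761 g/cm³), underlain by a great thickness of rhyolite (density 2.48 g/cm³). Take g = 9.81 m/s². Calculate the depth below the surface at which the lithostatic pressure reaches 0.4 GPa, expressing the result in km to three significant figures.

Pressure at base of upper layers: 1972×9.81×1200 + 2761×9.81×5470 = 1.714×10^8 Pa = 0.1714 GPa
Remaining pressure to be supplied by rhyolite: 4.000×10^8 − 1.714×10^8 = 2.286×10^8 Pa
Additional depth in rhyolite = 2.286×10^8 Pa / (2480 kg/m³ × 9.81 m/s²) = 9397.4 m
Total depth = 6670 m + 9397.4 m = 16067 m
= 16.067 km

16.1 km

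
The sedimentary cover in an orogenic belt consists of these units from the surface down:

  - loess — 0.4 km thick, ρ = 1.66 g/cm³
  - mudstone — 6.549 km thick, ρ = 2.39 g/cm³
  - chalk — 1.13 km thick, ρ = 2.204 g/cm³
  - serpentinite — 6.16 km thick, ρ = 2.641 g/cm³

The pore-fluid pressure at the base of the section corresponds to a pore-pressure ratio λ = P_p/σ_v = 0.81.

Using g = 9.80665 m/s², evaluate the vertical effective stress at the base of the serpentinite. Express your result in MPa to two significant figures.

65 MPa

Overburden (lithostatic) stress σ_v:
loess: 1660 kg/m³ × 9.80665 m/s² × 400 m = 6.512×10^6 Pa = 6.512 MPa
mudstone: 2390 kg/m³ × 9.80665 m/s² × 6549 m = 1.535×10^8 Pa = 153.5 MPa
chalk: 2204 kg/m³ × 9.80665 m/s² × 1130 m = 2.442×10^7 Pa = 24.42 MPa
serpentinite: 2641 kg/m³ × 9.80665 m/s² × 6160 m = 1.595×10^8 Pa = 159.5 MPa
Total = 6.512 + 153.5 + 24.42 + 159.5 = 343.97 MPa
Pore pressure P_p = λ·σ_v = 0.81 × 344.0 MPa = 278.6 MPa
Effective stress σ' = σ_v − P_p = 344.0 − 278.6 = 65.354 MPa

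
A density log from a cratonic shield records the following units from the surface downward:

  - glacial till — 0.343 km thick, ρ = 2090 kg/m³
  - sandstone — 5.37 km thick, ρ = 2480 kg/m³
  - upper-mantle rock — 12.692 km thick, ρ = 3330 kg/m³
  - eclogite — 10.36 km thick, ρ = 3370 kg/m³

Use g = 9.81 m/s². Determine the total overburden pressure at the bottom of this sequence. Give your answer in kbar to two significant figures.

8.9 kbar

glacial till: 2090 kg/m³ × 9.81 m/s² × 343 m = 7.032×10^6 Pa = 0.07032 kbar
sandstone: 2480 kg/m³ × 9.81 m/s² × 5370 m = 1.306×10^8 Pa = 1.306 kbar
upper-mantle rock: 3330 kg/m³ × 9.81 m/s² × 12692 m = 4.146×10^8 Pa = 4.146 kbar
eclogite: 3370 kg/m³ × 9.81 m/s² × 10360 m = 3.425×10^8 Pa = 3.425 kbar
Total = 0.07032 + 1.306 + 4.146 + 3.425 = 8.9479 kbar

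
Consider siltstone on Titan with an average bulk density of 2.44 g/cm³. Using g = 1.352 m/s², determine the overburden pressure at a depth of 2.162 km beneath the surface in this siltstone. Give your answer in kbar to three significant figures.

0.0713 kbar

siltstone: 2440 kg/m³ × 1.352 m/s² × 2162 m = 7.132×10^6 Pa = 0.07132 kbar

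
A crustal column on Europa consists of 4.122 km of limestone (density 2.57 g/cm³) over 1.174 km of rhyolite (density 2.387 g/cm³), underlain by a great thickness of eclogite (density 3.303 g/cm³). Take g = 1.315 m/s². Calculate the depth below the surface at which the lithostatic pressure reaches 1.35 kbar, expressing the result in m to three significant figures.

32300 m

Pressure at base of upper layers: 2570×1.315×4122 + 2387×1.315×1174 = 1.762×10^7 Pa = 0.1762 kbar
Remaining pressure to be supplied by eclogite: 1.350×10^8 − 1.762×10^7 = 1.174×10^8 Pa
Additional depth in eclogite = 1.174×10^8 Pa / (3303 kg/m³ × 1.315 m/s²) = 27026 m
Total depth = 5296 m + 27026 m = 32322 m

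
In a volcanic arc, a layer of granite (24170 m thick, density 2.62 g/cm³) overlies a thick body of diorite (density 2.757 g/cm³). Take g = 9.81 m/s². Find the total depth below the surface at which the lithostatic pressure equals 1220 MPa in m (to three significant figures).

Pressure at base of upper layers: 2620×9.81×24170 = 6.212×10^8 Pa = 621.2 MPa
Remaining pressure to be supplied by diorite: 1.220×10^9 − 6.212×10^8 = 5.988×10^8 Pa
Additional depth in diorite = 5.988×10^8 Pa / (2757 kg/m³ × 9.81 m/s²) = 22139 m
Total depth = 24170 m + 22139 m = 46309 m

46300 m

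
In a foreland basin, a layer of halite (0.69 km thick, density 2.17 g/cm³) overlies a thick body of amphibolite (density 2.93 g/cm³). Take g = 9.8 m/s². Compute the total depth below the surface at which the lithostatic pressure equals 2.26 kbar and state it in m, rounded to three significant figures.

Pressure at base of upper layers: 2170×9.8×690 = 1.467×10^7 Pa = 0.1467 kbar
Remaining pressure to be supplied by amphibolite: 2.260×10^8 − 1.467×10^7 = 2.113×10^8 Pa
Additional depth in amphibolite = 2.113×10^8 Pa / (2930 kg/m³ × 9.8 m/s²) = 7359.7 m
Total depth = 690 m + 7359.7 m = 8049.7 m

8050 m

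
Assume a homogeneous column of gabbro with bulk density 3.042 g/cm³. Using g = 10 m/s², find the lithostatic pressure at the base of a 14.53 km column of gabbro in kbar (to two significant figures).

4.4 kbar

gabbro: 3042 kg/m³ × 10 m/s² × 14530 m = 4.420×10^8 Pa = 4.420 kbar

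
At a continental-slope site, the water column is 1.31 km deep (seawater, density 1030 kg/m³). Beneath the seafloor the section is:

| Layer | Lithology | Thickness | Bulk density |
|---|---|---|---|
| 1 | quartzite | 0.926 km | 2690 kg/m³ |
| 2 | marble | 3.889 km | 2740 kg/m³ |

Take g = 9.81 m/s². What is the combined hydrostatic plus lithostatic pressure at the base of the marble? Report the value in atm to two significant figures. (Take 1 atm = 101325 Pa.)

seawater: 1030 kg/m³ × 9.81 m/s² × 1310 m = 1.324×10^7 Pa = 130.6 atm
quartzite: 2690 kg/m³ × 9.81 m/s² × 926 m = 2.444×10^7 Pa = 241.2 atm
marble: 2740 kg/m³ × 9.81 m/s² × 3889 m = 1.045×10^8 Pa = 1032 atm
Total = 130.6 + 241.2 + 1032 = 1403.5 atm

1400 atm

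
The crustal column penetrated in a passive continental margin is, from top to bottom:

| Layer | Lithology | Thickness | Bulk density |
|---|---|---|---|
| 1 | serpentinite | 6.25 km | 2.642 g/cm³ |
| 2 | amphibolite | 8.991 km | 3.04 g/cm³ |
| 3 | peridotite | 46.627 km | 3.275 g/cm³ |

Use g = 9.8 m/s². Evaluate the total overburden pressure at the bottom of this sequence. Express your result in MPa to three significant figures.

serpentinite: 2642 kg/m³ × 9.8 m/s² × 6250 m = 1.618×10^8 Pa = 161.8 MPa
amphibolite: 3040 kg/m³ × 9.8 m/s² × 8991 m = 2.679×10^8 Pa = 267.9 MPa
peridotite: 3275 kg/m³ × 9.8 m/s² × 46627 m = 1.496×10^9 Pa = 1496 MPa
Total = 161.8 + 267.9 + 1496 = 1926.2 MPa

1930 MPa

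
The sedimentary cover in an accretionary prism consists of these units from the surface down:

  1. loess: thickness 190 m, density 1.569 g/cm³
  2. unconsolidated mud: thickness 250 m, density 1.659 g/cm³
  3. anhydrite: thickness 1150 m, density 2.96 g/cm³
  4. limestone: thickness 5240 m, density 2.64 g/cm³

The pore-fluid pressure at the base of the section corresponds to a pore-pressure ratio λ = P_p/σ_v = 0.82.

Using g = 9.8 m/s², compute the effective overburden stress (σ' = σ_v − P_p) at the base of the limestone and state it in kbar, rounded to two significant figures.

0.32 kbar

Overburden (lithostatic) stress σ_v:
loess: 1569 kg/m³ × 9.8 m/s² × 190 m = 2.921×10^6 Pa = 2.921 MPa
unconsolidated mud: 1659 kg/m³ × 9.8 m/s² × 250 m = 4.065×10^6 Pa = 4.065 MPa
anhydrite: 2960 kg/m³ × 9.8 m/s² × 1150 m = 3.336×10^7 Pa = 33.36 MPa
limestone: 2640 kg/m³ × 9.8 m/s² × 5240 m = 1.356×10^8 Pa = 135.6 MPa
Total = 2.921 + 4.065 + 33.36 + 135.6 = 175.91 MPa
Pore pressure P_p = λ·σ_v = 0.82 × 175.9 MPa = 144.2 MPa
Effective stress σ' = σ_v − P_p = 175.9 − 144.2 = 31.665 MPa = 0.31665 kbar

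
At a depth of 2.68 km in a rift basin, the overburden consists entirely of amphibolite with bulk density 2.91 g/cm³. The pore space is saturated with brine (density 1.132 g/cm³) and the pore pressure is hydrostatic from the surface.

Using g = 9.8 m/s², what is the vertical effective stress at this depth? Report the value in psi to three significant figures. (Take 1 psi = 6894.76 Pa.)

6770 psi

Overburden (lithostatic) stress σ_v:
amphibolite: 2910 kg/m³ × 9.8 m/s² × 2680 m = 7.643×10^7 Pa = 76.43 MPa
Pore pressure P_p = 1132 kg/m³ × 9.8 m/s² × 2680 m = 2.973×10^7 Pa = 29.73 MPa
Effective stress σ' = σ_v − P_p = 76.43 − 29.73 = 46.697 MPa = 6772.9 psi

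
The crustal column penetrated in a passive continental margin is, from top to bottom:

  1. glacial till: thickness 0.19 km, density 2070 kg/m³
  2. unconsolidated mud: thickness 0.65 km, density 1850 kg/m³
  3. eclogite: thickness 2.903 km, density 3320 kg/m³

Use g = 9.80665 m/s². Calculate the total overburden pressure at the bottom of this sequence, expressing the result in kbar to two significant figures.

glacial till: 2070 kg/m³ × 9.80665 m/s² × 190 m = 3.857×10^6 Pa = 0.03857 kbar
unconsolidated mud: 1850 kg/m³ × 9.80665 m/s² × 650 m = 1.179×10^7 Pa = 0.1179 kbar
eclogite: 3320 kg/m³ × 9.80665 m/s² × 2903 m = 9.452×10^7 Pa = 0.9452 kbar
Total = 0.03857 + 0.1179 + 0.9452 = 1.1017 kbar

1.1 kbar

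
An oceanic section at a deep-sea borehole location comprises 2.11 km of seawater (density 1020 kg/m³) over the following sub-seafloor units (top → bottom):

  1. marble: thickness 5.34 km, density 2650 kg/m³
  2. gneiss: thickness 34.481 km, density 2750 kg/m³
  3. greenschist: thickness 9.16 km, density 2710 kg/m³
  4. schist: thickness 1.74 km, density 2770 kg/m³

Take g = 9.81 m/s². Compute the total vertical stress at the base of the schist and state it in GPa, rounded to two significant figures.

1.4 GPa

seawater: 1020 kg/m³ × 9.81 m/s² × 2110 m = 2.111×10^7 Pa = 0.02111 GPa
marble: 2650 kg/m³ × 9.81 m/s² × 5340 m = 1.388×10^8 Pa = 0.1388 GPa
gneiss: 2750 kg/m³ × 9.81 m/s² × 34481 m = 9.302×10^8 Pa = 0.9302 GPa
greenschist: 2710 kg/m³ × 9.81 m/s² × 9160 m = 2.435×10^8 Pa = 0.2435 GPa
schist: 2770 kg/m³ × 9.81 m/s² × 1740 m = 4.728×10^7 Pa = 0.04728 GPa
Total = 0.02111 + 0.1388 + 0.9302 + 0.2435 + 0.04728 = 1.3809 GPa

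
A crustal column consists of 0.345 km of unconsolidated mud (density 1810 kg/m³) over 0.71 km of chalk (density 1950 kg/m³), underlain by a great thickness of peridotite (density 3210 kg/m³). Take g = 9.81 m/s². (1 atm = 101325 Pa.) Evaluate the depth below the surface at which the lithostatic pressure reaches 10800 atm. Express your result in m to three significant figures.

Pressure at base of upper layers: 1810×9.81×345 + 1950×9.81×710 = 1.971×10^7 Pa = 194.5 atm
Remaining pressure to be supplied by peridotite: 1.094×10^9 − 1.971×10^7 = 1.075×10^9 Pa
Additional depth in peridotite = 1.075×10^9 Pa / (3210 kg/m³ × 9.81 m/s²) = 34125 m
Total depth = 1055 m + 34125 m = 35180 m

35200 m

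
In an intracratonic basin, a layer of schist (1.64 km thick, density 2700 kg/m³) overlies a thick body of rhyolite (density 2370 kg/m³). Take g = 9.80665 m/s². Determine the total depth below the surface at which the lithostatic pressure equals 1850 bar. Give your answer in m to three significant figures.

7730 m

Pressure at base of upper layers: 2700×9.80665×1640 = 4.342×10^7 Pa = 434.2 bar
Remaining pressure to be supplied by rhyolite: 1.850×10^8 − 4.342×10^7 = 1.416×10^8 Pa
Additional depth in rhyolite = 1.416×10^8 Pa / (2370 kg/m³ × 9.80665 m/s²) = 6091.5 m
Total depth = 1640 m + 6091.5 m = 7731.5 m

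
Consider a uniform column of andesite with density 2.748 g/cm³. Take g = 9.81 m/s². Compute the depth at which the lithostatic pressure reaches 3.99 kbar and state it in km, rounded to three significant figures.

h = P/(ρg) = 3.99 kbar / (2748 kg/m³ × 9.81 m/s²) = 3.990×10^8 Pa / 26958 Pa/m = 14801 m
= 14.801 km

14.8 km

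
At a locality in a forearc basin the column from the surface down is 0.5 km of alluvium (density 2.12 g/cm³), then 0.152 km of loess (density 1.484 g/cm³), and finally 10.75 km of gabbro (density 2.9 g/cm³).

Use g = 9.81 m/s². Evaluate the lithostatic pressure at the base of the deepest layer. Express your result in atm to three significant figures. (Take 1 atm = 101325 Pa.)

alluvium: 2120 kg/m³ × 9.81 m/s² × 500 m = 1.040×10^7 Pa = 102.6 atm
loess: 1484 kg/m³ × 9.81 m/s² × 152 m = 2.213×10^6 Pa = 21.84 atm
gabbro: 2900 kg/m³ × 9.81 m/s² × 10750 m = 3.058×10^8 Pa = 3018 atm
Total = 102.6 + 21.84 + 3018 = 3142.7 atm

3140 atm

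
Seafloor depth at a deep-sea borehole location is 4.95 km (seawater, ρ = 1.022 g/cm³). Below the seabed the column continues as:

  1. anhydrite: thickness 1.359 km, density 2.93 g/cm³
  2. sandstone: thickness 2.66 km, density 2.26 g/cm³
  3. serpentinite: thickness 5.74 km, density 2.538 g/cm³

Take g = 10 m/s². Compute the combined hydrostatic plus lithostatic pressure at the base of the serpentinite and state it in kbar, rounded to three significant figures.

seawater: 1022 kg/m³ × 10 m/s² × 4950 m = 5.059×10^7 Pa = 0.5059 kbar
anhydrite: 2930 kg/m³ × 10 m/s² × 1359 m = 3.982×10^7 Pa = 0.3982 kbar
sandstone: 2260 kg/m³ × 10 m/s² × 2660 m = 6.012×10^7 Pa = 0.6012 kbar
serpentinite: 2538 kg/m³ × 10 m/s² × 5740 m = 1.457×10^8 Pa = 1.457 kbar
Total = 0.5059 + 0.3982 + 0.6012 + 1.457 = 2.9620 kbar

2.96 kbar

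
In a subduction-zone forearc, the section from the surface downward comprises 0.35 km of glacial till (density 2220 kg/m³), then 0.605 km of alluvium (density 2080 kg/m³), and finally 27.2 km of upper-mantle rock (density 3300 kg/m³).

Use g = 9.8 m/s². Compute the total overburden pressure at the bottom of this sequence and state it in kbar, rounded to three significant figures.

glacial till: 2220 kg/m³ × 9.8 m/s² × 350 m = 7.615×10^6 Pa = 0.07615 kbar
alluvium: 2080 kg/m³ × 9.8 m/s² × 605 m = 1.233×10^7 Pa = 0.1233 kbar
upper-mantle rock: 3300 kg/m³ × 9.8 m/s² × 27200 m = 8.796×10^8 Pa = 8.796 kbar
Total = 0.07615 + 0.1233 + 8.796 = 8.9959 kbar

9.00 kbar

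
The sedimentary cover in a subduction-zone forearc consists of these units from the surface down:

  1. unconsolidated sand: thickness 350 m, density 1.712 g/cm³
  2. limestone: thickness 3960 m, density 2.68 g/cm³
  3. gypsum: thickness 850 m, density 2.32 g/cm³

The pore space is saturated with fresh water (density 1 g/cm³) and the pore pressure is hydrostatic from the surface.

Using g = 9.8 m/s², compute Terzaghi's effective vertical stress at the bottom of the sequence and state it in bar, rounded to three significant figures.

786 bar

Overburden (lithostatic) stress σ_v:
unconsolidated sand: 1712 kg/m³ × 9.8 m/s² × 350 m = 5.872×10^6 Pa = 5.872 MPa
limestone: 2680 kg/m³ × 9.8 m/s² × 3960 m = 1.040×10^8 Pa = 104.0 MPa
gypsum: 2320 kg/m³ × 9.8 m/s² × 850 m = 1.933×10^7 Pa = 19.33 MPa
Total = 5.872 + 104.0 + 19.33 = 129.20 MPa
Pore pressure P_p = 1000 kg/m³ × 9.8 m/s² × 5160 m = 5.057×10^7 Pa = 50.57 MPa
Effective stress σ' = σ_v − P_p = 129.2 − 50.57 = 78.635 MPa = 786.35 bar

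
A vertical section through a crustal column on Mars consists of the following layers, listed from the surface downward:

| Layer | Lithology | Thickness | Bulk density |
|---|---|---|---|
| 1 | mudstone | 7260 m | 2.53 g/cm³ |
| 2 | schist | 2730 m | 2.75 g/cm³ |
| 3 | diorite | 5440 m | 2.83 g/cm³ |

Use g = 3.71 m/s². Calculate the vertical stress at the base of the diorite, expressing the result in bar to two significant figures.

mudstone: 2530 kg/m³ × 3.71 m/s² × 7260 m = 6.814×10^7 Pa = 681.4 bar
schist: 2750 kg/m³ × 3.71 m/s² × 2730 m = 2.785×10^7 Pa = 278.5 bar
diorite: 2830 kg/m³ × 3.71 m/s² × 5440 m = 5.712×10^7 Pa = 571.2 bar
Total = 681.4 + 278.5 + 571.2 = 1531.1 bar

1500 bar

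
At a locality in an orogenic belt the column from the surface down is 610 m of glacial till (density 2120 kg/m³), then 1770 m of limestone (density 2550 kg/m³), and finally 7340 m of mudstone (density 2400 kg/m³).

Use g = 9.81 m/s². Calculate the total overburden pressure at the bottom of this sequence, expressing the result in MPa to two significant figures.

230 MPa

glacial till: 2120 kg/m³ × 9.81 m/s² × 610 m = 1.269×10^7 Pa = 12.69 MPa
limestone: 2550 kg/m³ × 9.81 m/s² × 1770 m = 4.428×10^7 Pa = 44.28 MPa
mudstone: 2400 kg/m³ × 9.81 m/s² × 7340 m = 1.728×10^8 Pa = 172.8 MPa
Total = 12.69 + 44.28 + 172.8 = 229.78 MPa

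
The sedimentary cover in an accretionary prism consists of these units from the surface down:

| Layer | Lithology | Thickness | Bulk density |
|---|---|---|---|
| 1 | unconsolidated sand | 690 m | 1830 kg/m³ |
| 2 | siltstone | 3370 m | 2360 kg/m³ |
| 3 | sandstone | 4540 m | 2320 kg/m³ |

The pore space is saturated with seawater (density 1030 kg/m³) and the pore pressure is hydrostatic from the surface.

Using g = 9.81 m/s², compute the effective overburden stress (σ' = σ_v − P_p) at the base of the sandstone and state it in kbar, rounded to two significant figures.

Overburden (lithostatic) stress σ_v:
unconsolidated sand: 1830 kg/m³ × 9.81 m/s² × 690 m = 1.239×10^7 Pa = 12.39 MPa
siltstone: 2360 kg/m³ × 9.81 m/s² × 3370 m = 7.802×10^7 Pa = 78.02 MPa
sandstone: 2320 kg/m³ × 9.81 m/s² × 4540 m = 1.033×10^8 Pa = 103.3 MPa
Total = 12.39 + 78.02 + 103.3 = 193.73 MPa
Pore pressure P_p = 1030 kg/m³ × 9.81 m/s² × 8600 m = 8.690×10^7 Pa = 86.90 MPa
Effective stress σ' = σ_v − P_p = 193.7 − 86.90 = 106.84 MPa = 1.0684 kbar

1.1 kbar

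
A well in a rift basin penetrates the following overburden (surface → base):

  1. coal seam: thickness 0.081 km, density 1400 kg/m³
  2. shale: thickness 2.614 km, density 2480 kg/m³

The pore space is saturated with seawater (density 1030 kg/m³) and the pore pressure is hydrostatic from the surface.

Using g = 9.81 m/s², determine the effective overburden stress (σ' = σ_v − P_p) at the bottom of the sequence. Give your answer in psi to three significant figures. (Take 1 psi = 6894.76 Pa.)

Overburden (lithostatic) stress σ_v:
coal seam: 1400 kg/m³ × 9.81 m/s² × 81 m = 1.112×10^6 Pa = 1.112 MPa
shale: 2480 kg/m³ × 9.81 m/s² × 2614 m = 6.360×10^7 Pa = 63.60 MPa
Total = 1.112 + 63.60 = 64.708 MPa
Pore pressure P_p = 1030 kg/m³ × 9.81 m/s² × 2695 m = 2.723×10^7 Pa = 27.23 MPa
Effective stress σ' = σ_v − P_p = 64.71 − 27.23 = 37.477 MPa = 5435.6 psi

5440 psi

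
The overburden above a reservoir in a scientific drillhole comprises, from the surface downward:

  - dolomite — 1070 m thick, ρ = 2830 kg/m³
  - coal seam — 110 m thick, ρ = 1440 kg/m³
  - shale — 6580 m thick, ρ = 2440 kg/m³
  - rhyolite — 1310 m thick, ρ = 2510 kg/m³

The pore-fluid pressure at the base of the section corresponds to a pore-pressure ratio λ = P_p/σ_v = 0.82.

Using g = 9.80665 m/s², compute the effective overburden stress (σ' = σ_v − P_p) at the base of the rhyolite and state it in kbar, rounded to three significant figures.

0.398 kbar

Overburden (lithostatic) stress σ_v:
dolomite: 2830 kg/m³ × 9.80665 m/s² × 1070 m = 2.970×10^7 Pa = 29.70 MPa
coal seam: 1440 kg/m³ × 9.80665 m/s² × 110 m = 1.553×10^6 Pa = 1.553 MPa
shale: 2440 kg/m³ × 9.80665 m/s² × 6580 m = 1.574×10^8 Pa = 157.4 MPa
rhyolite: 2510 kg/m³ × 9.80665 m/s² × 1310 m = 3.225×10^7 Pa = 32.25 MPa
Total = 29.70 + 1.553 + 157.4 + 32.25 = 220.94 MPa
Pore pressure P_p = λ·σ_v = 0.82 × 220.9 MPa = 181.2 MPa
Effective stress σ' = σ_v − P_p = 220.9 − 181.2 = 39.770 MPa = 0.39770 kbar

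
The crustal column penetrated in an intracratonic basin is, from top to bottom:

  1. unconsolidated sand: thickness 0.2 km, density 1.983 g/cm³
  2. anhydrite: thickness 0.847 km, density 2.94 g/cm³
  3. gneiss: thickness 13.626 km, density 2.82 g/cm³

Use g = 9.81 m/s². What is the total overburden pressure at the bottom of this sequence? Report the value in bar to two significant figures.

4100 bar

unconsolidated sand: 1983 kg/m³ × 9.81 m/s² × 200 m = 3.891×10^6 Pa = 38.91 bar
anhydrite: 2940 kg/m³ × 9.81 m/s² × 847 m = 2.443×10^7 Pa = 244.3 bar
gneiss: 2820 kg/m³ × 9.81 m/s² × 13626 m = 3.770×10^8 Pa = 3770 bar
Total = 38.91 + 244.3 + 3770 = 4052.7 bar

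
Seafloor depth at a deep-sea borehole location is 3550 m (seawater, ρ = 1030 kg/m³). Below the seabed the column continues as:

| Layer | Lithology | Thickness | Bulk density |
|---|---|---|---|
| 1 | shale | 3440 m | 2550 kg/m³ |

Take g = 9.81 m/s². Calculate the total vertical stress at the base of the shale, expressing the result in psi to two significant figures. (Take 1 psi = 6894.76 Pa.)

18000 psi

seawater: 1030 kg/m³ × 9.81 m/s² × 3550 m = 3.587×10^7 Pa = 5203 psi
shale: 2550 kg/m³ × 9.81 m/s² × 3440 m = 8.605×10^7 Pa = 12481 psi
Total = 5203 + 12481 = 17684 psi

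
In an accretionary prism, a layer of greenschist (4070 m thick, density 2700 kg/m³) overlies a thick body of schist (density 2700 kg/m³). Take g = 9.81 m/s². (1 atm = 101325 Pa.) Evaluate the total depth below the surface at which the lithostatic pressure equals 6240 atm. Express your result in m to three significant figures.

23900 m

Pressure at base of upper layers: 2700×9.81×4070 = 1.078×10^8 Pa = 1064 atm
Remaining pressure to be supplied by schist: 6.323×10^8 − 1.078×10^8 = 5.245×10^8 Pa
Additional depth in schist = 5.245×10^8 Pa / (2700 kg/m³ × 9.81 m/s²) = 19801 m
Total depth = 4070 m + 19801 m = 23871 m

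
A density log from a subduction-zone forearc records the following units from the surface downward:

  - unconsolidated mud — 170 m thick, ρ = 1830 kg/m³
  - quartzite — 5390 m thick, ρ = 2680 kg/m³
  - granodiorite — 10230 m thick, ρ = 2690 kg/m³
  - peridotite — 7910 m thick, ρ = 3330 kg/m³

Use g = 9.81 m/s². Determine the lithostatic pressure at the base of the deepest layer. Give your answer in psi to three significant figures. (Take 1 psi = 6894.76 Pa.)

unconsolidated mud: 1830 kg/m³ × 9.81 m/s² × 170 m = 3.052×10^6 Pa = 442.6 psi
quartzite: 2680 kg/m³ × 9.81 m/s² × 5390 m = 1.417×10^8 Pa = 20553 psi
granodiorite: 2690 kg/m³ × 9.81 m/s² × 10230 m = 2.700×10^8 Pa = 39154 psi
peridotite: 3330 kg/m³ × 9.81 m/s² × 7910 m = 2.584×10^8 Pa = 37478 psi
Total = 442.6 + 20553 + 39154 + 37478 = 97627 psi

97600 psi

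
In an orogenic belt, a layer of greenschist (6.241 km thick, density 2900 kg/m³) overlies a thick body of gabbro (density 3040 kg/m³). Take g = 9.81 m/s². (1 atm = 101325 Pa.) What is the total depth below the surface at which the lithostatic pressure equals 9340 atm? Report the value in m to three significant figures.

Pressure at base of upper layers: 2900×9.81×6241 = 1.776×10^8 Pa = 1752 atm
Remaining pressure to be supplied by gabbro: 9.464×10^8 − 1.776×10^8 = 7.688×10^8 Pa
Additional depth in gabbro = 7.688×10^8 Pa / (3040 kg/m³ × 9.81 m/s²) = 25780 m
Total depth = 6241 m + 25780 m = 32021 m

32000 m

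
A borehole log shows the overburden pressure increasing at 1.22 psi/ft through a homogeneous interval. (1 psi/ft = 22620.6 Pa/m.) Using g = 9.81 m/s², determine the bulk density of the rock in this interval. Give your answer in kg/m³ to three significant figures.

ρ = (dP/dz)/g = 1.22 psi/ft / 9.81 m/s² = 27597 Pa/m / 9.81 m/s² = 2813.2 kg/m³

2810 kg/m³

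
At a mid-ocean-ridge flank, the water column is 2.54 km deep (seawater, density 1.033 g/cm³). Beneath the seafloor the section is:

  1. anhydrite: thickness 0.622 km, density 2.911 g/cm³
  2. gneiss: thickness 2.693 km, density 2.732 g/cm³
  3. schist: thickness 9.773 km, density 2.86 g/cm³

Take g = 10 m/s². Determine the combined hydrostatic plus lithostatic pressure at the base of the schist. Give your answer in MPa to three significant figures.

seawater: 1033 kg/m³ × 10 m/s² × 2540 m = 2.624×10^7 Pa = 26.24 MPa
anhydrite: 2911 kg/m³ × 10 m/s² × 622 m = 1.811×10^7 Pa = 18.11 MPa
gneiss: 2732 kg/m³ × 10 m/s² × 2693 m = 7.357×10^7 Pa = 73.57 MPa
schist: 2860 kg/m³ × 10 m/s² × 9773 m = 2.795×10^8 Pa = 279.5 MPa
Total = 26.24 + 18.11 + 73.57 + 279.5 = 397.43 MPa

397 MPa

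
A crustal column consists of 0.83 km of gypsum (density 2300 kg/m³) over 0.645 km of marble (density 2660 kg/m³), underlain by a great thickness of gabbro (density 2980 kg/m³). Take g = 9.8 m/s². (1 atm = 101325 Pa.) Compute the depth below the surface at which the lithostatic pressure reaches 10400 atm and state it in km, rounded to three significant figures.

36.3 km

Pressure at base of upper layers: 2300×9.8×830 + 2660×9.8×645 = 3.552×10^7 Pa = 350.6 atm
Remaining pressure to be supplied by gabbro: 1.054×10^9 − 3.552×10^7 = 1.018×10^9 Pa
Additional depth in gabbro = 1.018×10^9 Pa / (2980 kg/m³ × 9.8 m/s²) = 34867 m
Total depth = 1475 m + 34867 m = 36342 m
= 36.342 km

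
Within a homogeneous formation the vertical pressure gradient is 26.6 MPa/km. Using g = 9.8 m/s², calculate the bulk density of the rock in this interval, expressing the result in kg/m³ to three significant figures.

2710 kg/m³

ρ = (dP/dz)/g = 26.6 MPa/km / 9.8 m/s² = 26600 Pa/m / 9.8 m/s² = 2714.3 kg/m³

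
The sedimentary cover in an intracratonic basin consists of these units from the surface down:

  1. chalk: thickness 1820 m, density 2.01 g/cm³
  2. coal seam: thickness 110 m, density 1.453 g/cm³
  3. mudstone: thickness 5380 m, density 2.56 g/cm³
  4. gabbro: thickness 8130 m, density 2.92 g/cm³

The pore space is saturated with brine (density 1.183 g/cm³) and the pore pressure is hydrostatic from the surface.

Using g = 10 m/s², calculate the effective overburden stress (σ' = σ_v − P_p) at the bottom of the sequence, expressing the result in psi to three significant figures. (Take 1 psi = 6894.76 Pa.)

33500 psi

Overburden (lithostatic) stress σ_v:
chalk: 2010 kg/m³ × 10 m/s² × 1820 m = 3.658×10^7 Pa = 36.58 MPa
coal seam: 1453 kg/m³ × 10 m/s² × 110 m = 1.598×10^6 Pa = 1.598 MPa
mudstone: 2560 kg/m³ × 10 m/s² × 5380 m = 1.377×10^8 Pa = 137.7 MPa
gabbro: 2920 kg/m³ × 10 m/s² × 8130 m = 2.374×10^8 Pa = 237.4 MPa
Total = 36.58 + 1.598 + 137.7 + 237.4 = 413.30 MPa
Pore pressure P_p = 1183 kg/m³ × 10 m/s² × 15440 m = 1.827×10^8 Pa = 182.7 MPa
Effective stress σ' = σ_v − P_p = 413.3 − 182.7 = 230.65 MPa = 33453 psi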